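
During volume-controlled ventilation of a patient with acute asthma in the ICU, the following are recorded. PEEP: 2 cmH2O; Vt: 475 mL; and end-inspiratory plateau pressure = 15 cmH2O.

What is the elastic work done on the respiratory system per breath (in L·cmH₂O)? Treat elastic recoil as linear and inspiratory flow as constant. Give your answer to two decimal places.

Elastic work ≈ ½ × (Pplat − PEEP) × Vt = 0.5 × (15 − 2) × 0.475 L = 0.5 × 13.0 × 0.475 = 3.088 L·cmH2O.

3.09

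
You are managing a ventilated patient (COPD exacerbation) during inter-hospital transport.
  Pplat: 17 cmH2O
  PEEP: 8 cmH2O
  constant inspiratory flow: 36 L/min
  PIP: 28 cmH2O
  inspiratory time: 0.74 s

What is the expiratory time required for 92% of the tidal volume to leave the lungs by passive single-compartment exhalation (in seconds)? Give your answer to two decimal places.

2.28

Flow: 36 L/min ÷ 60 = 0.6 L/s.
Vt = flow × Ti = 0.6 L/s × 0.74 s × 1000 mL/L = 444.0 mL.
R = (PIP − Pplat)/V̇ = (28 − 17) / 0.6 = 11.0/0.6 = 18.333 cmH2O·s/L.
C = Vt/(Pplat − PEEP) = 444.0 / (17 − 8) = 444.0/9.0 = 49.333 mL/cmH2O.
τ = R × C = 18.333 × 0.04933 L/cmH2O = 0.9044 s.
t = −τ·ln(1 − 0.92) = −0.9044·ln(0.08) = 2.284 s.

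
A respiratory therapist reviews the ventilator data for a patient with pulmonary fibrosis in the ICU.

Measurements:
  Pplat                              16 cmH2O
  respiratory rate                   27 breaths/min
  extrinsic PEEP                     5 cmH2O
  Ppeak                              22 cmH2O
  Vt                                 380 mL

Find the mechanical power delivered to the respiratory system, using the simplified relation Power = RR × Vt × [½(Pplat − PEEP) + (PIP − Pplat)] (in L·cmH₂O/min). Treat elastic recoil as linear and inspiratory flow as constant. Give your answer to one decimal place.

Per-breath work = Vt × [½(Pplat−PEEP) + (PIP−Pplat)] = 0.380 × [0.5×11.0 + 6.0] = 0.380 × 11.5 = 4.37 L·cmH2O.
Power = 27 × 4.37 = 117.99 L·cmH2O/min.

118.0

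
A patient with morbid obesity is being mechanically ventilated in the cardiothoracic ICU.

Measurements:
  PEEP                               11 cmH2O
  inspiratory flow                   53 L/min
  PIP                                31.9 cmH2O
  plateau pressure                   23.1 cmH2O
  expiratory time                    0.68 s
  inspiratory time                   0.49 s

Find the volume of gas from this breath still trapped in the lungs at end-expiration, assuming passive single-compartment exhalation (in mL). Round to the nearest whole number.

Flow: 53 L/min ÷ 60 = 0.8833 L/s.
Vt = flow × Ti = 0.8833 L/s × 0.49 s × 1000 mL/L = 432.82 mL.
R = (PIP − Pplat)/V̇ = (31.9 − 23.1) / 0.8833 = 8.8/0.8833 = 9.963 cmH2O·s/L.
C = Vt/(Pplat − PEEP) = 432.82 / (23.1 − 11) = 432.82/12.1 = 35.77 mL/cmH2O.
τ = R × C = 9.963 × 0.03577 L/cmH2O = 0.3564 s.
Fraction remaining = e^(−Te/τ) = e^(−0.68/0.3564) = 0.1484.
Trapped volume = 432.82 × 0.1484 = 64.23 mL.

64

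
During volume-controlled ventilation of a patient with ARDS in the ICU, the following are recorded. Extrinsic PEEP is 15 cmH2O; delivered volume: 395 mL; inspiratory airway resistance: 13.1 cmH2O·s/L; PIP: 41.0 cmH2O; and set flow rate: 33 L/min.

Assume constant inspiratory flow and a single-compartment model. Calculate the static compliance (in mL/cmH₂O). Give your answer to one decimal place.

21.0

Flow: 33 L/min ÷ 60 = 0.55 L/s.
Equation of motion (constant flow): PIP = Vt/C + R·V̇ + PEEP.
Vt/C = PIP − R·V̇ − PEEP = 41.0 − 13.1×0.55 − 15 = 41.0 − 7.205 − 15 = 18.795 cmH2O.
C = Vt / 18.795 = 395 / 18.795 = 21.016 mL/cmH2O.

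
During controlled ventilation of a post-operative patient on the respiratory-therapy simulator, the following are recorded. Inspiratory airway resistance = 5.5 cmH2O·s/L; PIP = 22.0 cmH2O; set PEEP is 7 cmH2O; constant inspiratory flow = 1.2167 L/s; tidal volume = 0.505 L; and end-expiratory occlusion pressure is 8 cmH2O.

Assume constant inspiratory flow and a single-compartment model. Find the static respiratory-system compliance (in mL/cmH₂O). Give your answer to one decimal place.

69.1

Total PEEP = 8 cmH2O (set 7 + intrinsic 1); this is the baseline alveolar pressure.
Equation of motion (constant flow): PIP = Vt/C + R·V̇ + PEEP.
Vt/C = PIP − R·V̇ − PEEP = 22.0 − 5.5×1.2167 − 8 = 22.0 − 6.692 − 8 = 7.308 cmH2O.
C = Vt / 7.308 = 505 / 7.308 = 69.102 mL/cmH2O.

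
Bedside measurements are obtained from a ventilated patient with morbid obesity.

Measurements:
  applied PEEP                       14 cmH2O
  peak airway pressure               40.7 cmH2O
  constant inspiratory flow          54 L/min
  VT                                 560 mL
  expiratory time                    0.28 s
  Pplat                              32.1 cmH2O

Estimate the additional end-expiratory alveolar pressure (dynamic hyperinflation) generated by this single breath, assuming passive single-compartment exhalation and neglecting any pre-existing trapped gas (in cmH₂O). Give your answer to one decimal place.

7.0

Flow: 54 L/min ÷ 60 = 0.9 L/s.
R = (PIP − Pplat)/V̇ = (40.7 − 32.1) / 0.9 = 8.6/0.9 = 9.556 cmH2O·s/L.
C = Vt/(Pplat − PEEP) = 560.0 / (32.1 − 14) = 560.0/18.1 = 30.939 mL/cmH2O.
τ = R × C = 9.556 × 0.03094 L/cmH2O = 0.2957 s.
Fraction remaining = e^(−Te/τ) = e^(−0.28/0.2957) = 0.3879; trapped volume = 560.0 × 0.3879 = 217.22 mL.
Additional alveolar pressure from trapping ≈ V_trapped / C = 217.22 / 30.939 = 7.021 cmH2O.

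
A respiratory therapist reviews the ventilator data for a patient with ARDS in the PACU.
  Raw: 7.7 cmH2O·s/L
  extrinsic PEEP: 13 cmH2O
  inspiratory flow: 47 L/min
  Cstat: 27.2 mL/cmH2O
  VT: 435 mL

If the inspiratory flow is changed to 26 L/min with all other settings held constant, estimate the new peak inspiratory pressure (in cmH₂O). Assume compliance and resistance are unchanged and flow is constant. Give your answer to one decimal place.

Flow: 47 L/min ÷ 60 = 0.7833 L/s.
New flow: 26 L/min ÷ 60 = 0.4333 L/s.
PIP = Vt/C + R·V̇ + PEEP (constant-flow equation of motion).
Only the resistive term changes: ΔPIP = R × ΔV̇ = 7.7 × (0.4333 − 0.7833) = 7.7 × -0.35 = -2.695 cmH2O.
Original PIP = 435/27.2 + 7.7×0.7833 + 13 = 35.024 cmH2O; new PIP = 35.024 + (-2.695) = 32.329 cmH2O.

32.3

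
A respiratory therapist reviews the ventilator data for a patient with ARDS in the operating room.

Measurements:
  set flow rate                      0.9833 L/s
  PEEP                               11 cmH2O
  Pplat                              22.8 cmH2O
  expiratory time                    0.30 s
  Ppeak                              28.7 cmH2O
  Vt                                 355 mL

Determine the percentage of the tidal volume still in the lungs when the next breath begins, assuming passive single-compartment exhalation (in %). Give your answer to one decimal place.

19.0

R = (PIP − Pplat)/V̇ = (28.7 − 22.8) / 0.9833 = 5.9/0.9833 = 6.0 cmH2O·s/L.
C = Vt/(Pplat − PEEP) = 355.0 / (22.8 − 11) = 355.0/11.8 = 30.085 mL/cmH2O.
τ = R × C = 6.0 × 0.03009 L/cmH2O = 0.1805 s.
Fraction remaining at end-expiration = e^(−Te/τ) = e^(−0.30/0.1805) = 0.1897 → 18.97%.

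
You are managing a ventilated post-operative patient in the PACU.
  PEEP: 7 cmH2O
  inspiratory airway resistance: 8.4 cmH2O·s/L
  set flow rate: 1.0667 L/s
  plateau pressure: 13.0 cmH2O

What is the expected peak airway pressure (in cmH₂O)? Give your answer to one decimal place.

22.0

PIP = Pplat + Raw × flow = 13.0 + 8.4 × 1.0667 = 13.0 + 8.96 = 21.96 cmH2O.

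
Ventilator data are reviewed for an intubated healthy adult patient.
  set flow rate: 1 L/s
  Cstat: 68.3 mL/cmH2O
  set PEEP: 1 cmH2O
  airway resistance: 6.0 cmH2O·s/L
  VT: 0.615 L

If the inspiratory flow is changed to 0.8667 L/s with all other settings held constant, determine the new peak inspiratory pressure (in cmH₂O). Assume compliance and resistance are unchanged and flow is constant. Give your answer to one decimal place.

PIP = Vt/C + R·V̇ + PEEP (constant-flow equation of motion).
Only the resistive term changes: ΔPIP = R × ΔV̇ = 6.0 × (0.8667 − 1) = 6.0 × -0.1333 = -0.7998 cmH2O.
Original PIP = 615/68.3 + 6.0×1 + 1 = 16.004 cmH2O; new PIP = 16.004 + (-0.7998) = 15.204 cmH2O.

15.2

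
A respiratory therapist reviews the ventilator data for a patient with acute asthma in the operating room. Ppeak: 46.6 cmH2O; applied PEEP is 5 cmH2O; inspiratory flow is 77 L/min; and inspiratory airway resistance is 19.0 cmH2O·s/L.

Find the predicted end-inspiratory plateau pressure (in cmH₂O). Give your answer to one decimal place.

Flow: 77 L/min ÷ 60 = 1.2833 L/s.
Pplat = PIP − Raw × flow = 46.6 − 19.0 × 1.2833 = 46.6 − 24.383 = 22.217 cmH2O.

22.2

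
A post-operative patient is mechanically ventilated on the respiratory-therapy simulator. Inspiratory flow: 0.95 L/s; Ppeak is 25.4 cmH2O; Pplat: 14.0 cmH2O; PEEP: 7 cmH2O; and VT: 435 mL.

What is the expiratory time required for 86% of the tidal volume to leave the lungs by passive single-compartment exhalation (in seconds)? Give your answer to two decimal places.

R = (PIP − Pplat)/V̇ = (25.4 − 14.0) / 0.95 = 11.4/0.95 = 12.0 cmH2O·s/L.
C = Vt/(Pplat − PEEP) = 435.0 / (14.0 − 7) = 435.0/7.0 = 62.143 mL/cmH2O.
τ = R × C = 12.0 × 0.06214 L/cmH2O = 0.7457 s.
t = −τ·ln(1 − 0.86) = −0.7457·ln(0.14) = 1.466 s.

1.47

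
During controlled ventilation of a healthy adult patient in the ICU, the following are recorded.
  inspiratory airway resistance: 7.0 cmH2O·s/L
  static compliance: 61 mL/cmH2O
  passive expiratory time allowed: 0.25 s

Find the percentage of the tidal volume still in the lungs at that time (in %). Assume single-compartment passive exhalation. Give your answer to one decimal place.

55.7

τ = R × C = 7.0 × 61 mL/cmH2O = 7.0 × 0.061 L/cmH2O = 0.427 s.
Passive exhalation: V(t)/V₀ = e^(−t/τ) = e^(−0.25/0.427) = 0.5568.
Fraction remaining = 0.5568 → 55.68%.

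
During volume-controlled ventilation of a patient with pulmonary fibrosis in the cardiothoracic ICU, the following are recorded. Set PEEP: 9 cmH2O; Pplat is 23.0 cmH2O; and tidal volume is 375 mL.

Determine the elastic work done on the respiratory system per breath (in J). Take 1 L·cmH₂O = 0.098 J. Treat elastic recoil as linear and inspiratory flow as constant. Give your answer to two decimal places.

Elastic work ≈ ½ × (Pplat − PEEP) × Vt = 0.5 × (23.0 − 9) × 0.375 L = 0.5 × 14.0 × 0.375 = 2.625 L·cmH2O.
× 0.098 J/(L·cmH2O) → 0.2573 J.

0.26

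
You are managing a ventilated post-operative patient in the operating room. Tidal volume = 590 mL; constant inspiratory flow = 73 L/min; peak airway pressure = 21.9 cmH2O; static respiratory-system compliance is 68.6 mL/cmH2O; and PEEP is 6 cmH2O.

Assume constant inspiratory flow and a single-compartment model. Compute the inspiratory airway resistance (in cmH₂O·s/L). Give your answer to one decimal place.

Flow: 73 L/min ÷ 60 = 1.2167 L/s.
Equation of motion (constant flow): PIP = Vt/C + R·V̇ + PEEP.
R·V̇ = PIP − Vt/C − PEEP = 21.9 − 590/68.6 − 6 = 21.9 − 8.601 − 6 = 7.299 cmH2O.
R = 7.299 / 1.2167 = 5.999 cmH2O·s/L.

6.0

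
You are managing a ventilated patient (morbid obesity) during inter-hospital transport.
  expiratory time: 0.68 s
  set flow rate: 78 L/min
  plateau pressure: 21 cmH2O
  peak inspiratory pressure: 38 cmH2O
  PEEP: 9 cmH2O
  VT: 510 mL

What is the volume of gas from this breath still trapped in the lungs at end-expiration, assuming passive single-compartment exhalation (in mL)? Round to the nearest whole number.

Flow: 78 L/min ÷ 60 = 1.3 L/s.
R = (PIP − Pplat)/V̇ = (38 − 21) / 1.3 = 17.0/1.3 = 13.077 cmH2O·s/L.
C = Vt/(Pplat − PEEP) = 510.0 / (21 − 9) = 510.0/12.0 = 42.5 mL/cmH2O.
τ = R × C = 13.077 × 0.0425 L/cmH2O = 0.5558 s.
Fraction remaining = e^(−Te/τ) = e^(−0.68/0.5558) = 0.2942.
Trapped volume = 510.0 × 0.2942 = 150.04 mL.

150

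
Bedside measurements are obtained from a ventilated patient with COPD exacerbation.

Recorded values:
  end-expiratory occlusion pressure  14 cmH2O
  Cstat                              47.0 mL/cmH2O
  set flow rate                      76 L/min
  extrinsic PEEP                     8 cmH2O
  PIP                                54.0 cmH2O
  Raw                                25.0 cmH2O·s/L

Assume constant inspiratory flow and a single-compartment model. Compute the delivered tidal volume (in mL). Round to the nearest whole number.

Flow: 76 L/min ÷ 60 = 1.2667 L/s.
Total PEEP = 14 cmH2O (set 8 + intrinsic 6); this is the baseline alveolar pressure.
Equation of motion (constant flow): PIP = Vt/C + R·V̇ + PEEP.
Vt/C = PIP − R·V̇ − PEEP = 54.0 − 31.668 − 14 = 8.332 cmH2O.
Vt = C × 8.332 = 47.0 × 8.332 = 391.6 mL.

392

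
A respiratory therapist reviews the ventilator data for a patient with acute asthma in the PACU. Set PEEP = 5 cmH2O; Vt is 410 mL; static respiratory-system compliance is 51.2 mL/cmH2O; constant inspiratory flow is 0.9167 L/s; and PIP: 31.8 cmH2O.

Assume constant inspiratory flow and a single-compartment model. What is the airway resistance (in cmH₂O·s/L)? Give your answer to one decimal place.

20.5

Equation of motion (constant flow): PIP = Vt/C + R·V̇ + PEEP.
R·V̇ = PIP − Vt/C − PEEP = 31.8 − 410/51.2 − 5 = 31.8 − 8.008 − 5 = 18.792 cmH2O.
R = 18.792 / 0.9167 = 20.5 cmH2O·s/L.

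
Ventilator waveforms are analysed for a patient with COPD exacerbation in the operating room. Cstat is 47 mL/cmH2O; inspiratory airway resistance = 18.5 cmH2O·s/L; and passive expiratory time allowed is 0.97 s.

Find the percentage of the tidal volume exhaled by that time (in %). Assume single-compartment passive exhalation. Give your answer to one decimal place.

67.2

τ = R × C = 18.5 × 47 mL/cmH2O = 18.5 × 0.047 L/cmH2O = 0.8695 s.
Passive exhalation: V(t)/V₀ = e^(−t/τ) = e^(−0.97/0.8695) = 0.3277.
Fraction exhaled = 1 − 0.3277 = 0.6723 → 67.23%.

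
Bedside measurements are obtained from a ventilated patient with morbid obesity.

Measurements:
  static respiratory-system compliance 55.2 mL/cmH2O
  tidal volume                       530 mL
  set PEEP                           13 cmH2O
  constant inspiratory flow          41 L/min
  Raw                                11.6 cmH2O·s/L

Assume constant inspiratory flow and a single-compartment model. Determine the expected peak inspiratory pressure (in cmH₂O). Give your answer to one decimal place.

Flow: 41 L/min ÷ 60 = 0.6833 L/s.
Equation of motion (constant flow): PIP = Vt/C + R·V̇ + PEEP.
PIP = 530/55.2 + 11.6×0.6833 + 13 = 9.601 + 7.926 + 13 = 30.527 cmH2O.

30.5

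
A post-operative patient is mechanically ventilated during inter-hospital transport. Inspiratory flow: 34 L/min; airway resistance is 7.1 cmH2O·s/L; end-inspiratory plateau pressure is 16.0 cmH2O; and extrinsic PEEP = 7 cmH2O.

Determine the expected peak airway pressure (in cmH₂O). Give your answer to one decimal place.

Flow: 34 L/min ÷ 60 = 0.5667 L/s.
PIP = Pplat + Raw × flow = 16.0 + 7.1 × 0.5667 = 16.0 + 4.024 = 20.024 cmH2O.

20.0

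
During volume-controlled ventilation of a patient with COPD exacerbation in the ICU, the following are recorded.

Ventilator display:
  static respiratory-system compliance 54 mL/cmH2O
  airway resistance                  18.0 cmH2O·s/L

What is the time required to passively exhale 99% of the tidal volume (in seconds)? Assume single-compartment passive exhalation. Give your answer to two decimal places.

τ = R × C = 18.0 × 54 mL/cmH2O = 18.0 × 0.054 L/cmH2O = 0.972 s.
Exhaled fraction f = 1 − e^(−t/τ) → t = −τ·ln(1 − f) = −0.972·ln(0.01) = 4.476 s.

4.48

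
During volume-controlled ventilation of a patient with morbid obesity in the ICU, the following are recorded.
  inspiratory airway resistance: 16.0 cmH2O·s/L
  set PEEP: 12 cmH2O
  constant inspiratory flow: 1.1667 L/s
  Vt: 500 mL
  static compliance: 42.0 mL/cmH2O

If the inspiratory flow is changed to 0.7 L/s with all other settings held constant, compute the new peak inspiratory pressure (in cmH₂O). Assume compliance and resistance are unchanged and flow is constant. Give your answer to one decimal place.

35.1

PIP = Vt/C + R·V̇ + PEEP (constant-flow equation of motion).
Only the resistive term changes: ΔPIP = R × ΔV̇ = 16.0 × (0.7 − 1.1667) = 16.0 × -0.4667 = -7.467 cmH2O.
Original PIP = 500/42.0 + 16.0×1.1667 + 12 = 42.572 cmH2O; new PIP = 42.572 + (-7.467) = 35.105 cmH2O.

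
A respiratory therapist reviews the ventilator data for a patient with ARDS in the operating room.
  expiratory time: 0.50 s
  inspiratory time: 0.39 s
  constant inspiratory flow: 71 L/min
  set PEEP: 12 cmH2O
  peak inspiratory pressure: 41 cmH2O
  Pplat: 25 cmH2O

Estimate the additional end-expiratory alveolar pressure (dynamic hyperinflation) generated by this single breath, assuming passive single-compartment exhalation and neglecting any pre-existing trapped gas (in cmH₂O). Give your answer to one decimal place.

Flow: 71 L/min ÷ 60 = 1.1833 L/s.
Vt = flow × Ti = 1.1833 L/s × 0.39 s × 1000 mL/L = 461.49 mL.
R = (PIP − Pplat)/V̇ = (41 − 25) / 1.1833 = 16.0/1.1833 = 13.522 cmH2O·s/L.
C = Vt/(Pplat − PEEP) = 461.49 / (25 − 12) = 461.49/13.0 = 35.499 mL/cmH2O.
τ = R × C = 13.522 × 0.0355 L/cmH2O = 0.48 s.
Fraction remaining = e^(−Te/τ) = e^(−0.50/0.48) = 0.3529; trapped volume = 461.49 × 0.3529 = 162.86 mL.
Additional alveolar pressure from trapping ≈ V_trapped / C = 162.86 / 35.499 = 4.588 cmH2O.

4.6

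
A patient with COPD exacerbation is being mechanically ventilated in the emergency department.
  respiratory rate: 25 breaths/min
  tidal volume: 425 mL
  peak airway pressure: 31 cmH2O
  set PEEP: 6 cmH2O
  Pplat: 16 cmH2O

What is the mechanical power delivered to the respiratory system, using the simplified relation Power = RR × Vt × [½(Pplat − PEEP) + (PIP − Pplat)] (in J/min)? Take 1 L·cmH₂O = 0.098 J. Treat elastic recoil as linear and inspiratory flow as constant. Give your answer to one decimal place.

Per-breath work = Vt × [½(Pplat−PEEP) + (PIP−Pplat)] = 0.425 × [0.5×10.0 + 15.0] = 0.425 × 20.0 = 8.5 L·cmH2O.
Power = 25 × 8.5 = 212.5 L·cmH2O/min.
× 0.098 J/(L·cmH2O) → 20.825 J/min.

20.8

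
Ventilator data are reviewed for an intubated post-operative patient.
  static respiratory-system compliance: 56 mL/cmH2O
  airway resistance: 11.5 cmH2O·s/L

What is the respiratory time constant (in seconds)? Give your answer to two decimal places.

0.64

τ = R × C = 11.5 × 56 mL/cmH2O = 11.5 × 0.056 L/cmH2O = 0.644 s.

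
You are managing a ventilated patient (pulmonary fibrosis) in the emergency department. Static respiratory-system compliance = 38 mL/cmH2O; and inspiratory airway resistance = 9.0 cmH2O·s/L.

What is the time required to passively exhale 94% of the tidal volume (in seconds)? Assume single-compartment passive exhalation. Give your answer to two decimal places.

τ = R × C = 9.0 × 38 mL/cmH2O = 9.0 × 0.038 L/cmH2O = 0.342 s.
Exhaled fraction f = 1 − e^(−t/τ) → t = −τ·ln(1 − f) = −0.342·ln(0.06) = 0.9622 s.

0.96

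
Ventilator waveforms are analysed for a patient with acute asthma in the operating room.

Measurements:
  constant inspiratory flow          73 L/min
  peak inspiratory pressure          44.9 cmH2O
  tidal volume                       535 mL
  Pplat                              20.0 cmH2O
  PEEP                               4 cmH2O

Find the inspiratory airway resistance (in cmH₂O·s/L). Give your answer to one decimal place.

20.5

Flow: 73 L/min ÷ 60 = 1.2167 L/s.
Raw = (PIP − Pplat) / flow = (44.9 − 20.0) / 1.2167 = 24.9 / 1.2167 = 20.465 cmH2O·s/L.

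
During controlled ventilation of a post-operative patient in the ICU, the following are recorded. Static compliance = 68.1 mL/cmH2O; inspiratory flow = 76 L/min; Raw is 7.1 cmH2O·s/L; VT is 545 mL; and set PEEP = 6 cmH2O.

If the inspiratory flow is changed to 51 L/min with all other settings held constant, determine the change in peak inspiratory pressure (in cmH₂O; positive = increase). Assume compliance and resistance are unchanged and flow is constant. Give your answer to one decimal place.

Flow: 76 L/min ÷ 60 = 1.2667 L/s.
New flow: 51 L/min ÷ 60 = 0.85 L/s.
PIP = Vt/C + R·V̇ + PEEP (constant-flow equation of motion).
Only the resistive term changes: ΔPIP = R × ΔV̇ = 7.1 × (0.85 − 1.2667) = 7.1 × -0.4167 = -2.959 cmH2O.

-3.0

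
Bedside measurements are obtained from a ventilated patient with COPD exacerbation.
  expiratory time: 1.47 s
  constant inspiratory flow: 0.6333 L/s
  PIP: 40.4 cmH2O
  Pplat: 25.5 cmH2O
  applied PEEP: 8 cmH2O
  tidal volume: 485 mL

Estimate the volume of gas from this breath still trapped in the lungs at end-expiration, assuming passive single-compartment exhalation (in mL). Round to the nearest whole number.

R = (PIP − Pplat)/V̇ = (40.4 − 25.5) / 0.6333 = 14.9/0.6333 = 23.528 cmH2O·s/L.
C = Vt/(Pplat − PEEP) = 485.0 / (25.5 − 8) = 485.0/17.5 = 27.714 mL/cmH2O.
τ = R × C = 23.528 × 0.02771 L/cmH2O = 0.652 s.
Fraction remaining = e^(−Te/τ) = e^(−1.47/0.652) = 0.1049.
Trapped volume = 485.0 × 0.1049 = 50.877 mL.

51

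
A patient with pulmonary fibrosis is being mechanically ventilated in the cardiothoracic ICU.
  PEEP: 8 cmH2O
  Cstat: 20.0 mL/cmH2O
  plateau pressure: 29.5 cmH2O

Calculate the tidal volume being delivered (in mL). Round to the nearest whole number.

Vt = Cstat × (Pplat − PEEP) = 20.0 × (29.5 − 8) = 20.0 × 21.5 = 430.0 mL.

430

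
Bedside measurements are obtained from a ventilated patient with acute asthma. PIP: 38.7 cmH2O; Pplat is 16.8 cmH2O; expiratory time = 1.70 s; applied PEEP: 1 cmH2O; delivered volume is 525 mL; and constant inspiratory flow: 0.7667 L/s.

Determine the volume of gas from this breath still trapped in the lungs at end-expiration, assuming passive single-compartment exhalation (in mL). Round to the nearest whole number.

88

R = (PIP − Pplat)/V̇ = (38.7 − 16.8) / 0.7667 = 21.9/0.7667 = 28.564 cmH2O·s/L.
C = Vt/(Pplat − PEEP) = 525.0 / (16.8 − 1) = 525.0/15.8 = 33.228 mL/cmH2O.
τ = R × C = 28.564 × 0.03323 L/cmH2O = 0.9492 s.
Fraction remaining = e^(−Te/τ) = e^(−1.70/0.9492) = 0.1668.
Trapped volume = 525.0 × 0.1668 = 87.57 mL.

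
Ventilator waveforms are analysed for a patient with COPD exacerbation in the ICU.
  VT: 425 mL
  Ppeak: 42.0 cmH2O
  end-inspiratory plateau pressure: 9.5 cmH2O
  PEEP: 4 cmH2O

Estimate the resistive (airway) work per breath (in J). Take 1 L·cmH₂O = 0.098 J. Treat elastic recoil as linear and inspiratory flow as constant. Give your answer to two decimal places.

With constant inspiratory flow the resistive pressure is constant at PIP − Pplat = 42.0 − 9.5 = 32.5 cmH2O, so resistive work = 32.5 × 0.425 = 13.813 L·cmH2O.
× 0.098 J/(L·cmH2O) → 1.354 J.

1.35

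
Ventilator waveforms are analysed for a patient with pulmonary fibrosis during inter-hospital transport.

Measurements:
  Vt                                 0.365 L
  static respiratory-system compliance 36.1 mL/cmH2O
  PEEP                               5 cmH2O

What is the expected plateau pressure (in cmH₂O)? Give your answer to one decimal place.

Pplat = PEEP + Vt / Cstat = 5 + 365 / 36.1 = 5 + 10.111 = 15.111 cmH2O.

15.1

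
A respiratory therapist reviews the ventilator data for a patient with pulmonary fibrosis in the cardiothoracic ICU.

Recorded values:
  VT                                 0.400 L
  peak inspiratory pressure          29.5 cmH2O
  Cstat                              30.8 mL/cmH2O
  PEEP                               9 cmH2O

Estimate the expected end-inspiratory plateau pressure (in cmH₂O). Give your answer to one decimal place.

22.0

Pplat = PEEP + Vt / Cstat = 9 + 400 / 30.8 = 9 + 12.987 = 21.987 cmH2O.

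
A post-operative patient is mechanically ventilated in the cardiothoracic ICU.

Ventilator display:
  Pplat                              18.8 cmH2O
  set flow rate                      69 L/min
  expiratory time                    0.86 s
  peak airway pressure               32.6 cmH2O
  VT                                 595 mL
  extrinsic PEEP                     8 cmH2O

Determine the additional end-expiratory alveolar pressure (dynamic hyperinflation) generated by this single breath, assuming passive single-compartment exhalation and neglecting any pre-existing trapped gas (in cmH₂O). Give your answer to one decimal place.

Flow: 69 L/min ÷ 60 = 1.15 L/s.
R = (PIP − Pplat)/V̇ = (32.6 − 18.8) / 1.15 = 13.8/1.15 = 12.0 cmH2O·s/L.
C = Vt/(Pplat − PEEP) = 595.0 / (18.8 − 8) = 595.0/10.8 = 55.093 mL/cmH2O.
τ = R × C = 12.0 × 0.05509 L/cmH2O = 0.6611 s.
Fraction remaining = e^(−Te/τ) = e^(−0.86/0.6611) = 0.2723; trapped volume = 595.0 × 0.2723 = 162.02 mL.
Additional alveolar pressure from trapping ≈ V_trapped / C = 162.02 / 55.093 = 2.941 cmH2O.

2.9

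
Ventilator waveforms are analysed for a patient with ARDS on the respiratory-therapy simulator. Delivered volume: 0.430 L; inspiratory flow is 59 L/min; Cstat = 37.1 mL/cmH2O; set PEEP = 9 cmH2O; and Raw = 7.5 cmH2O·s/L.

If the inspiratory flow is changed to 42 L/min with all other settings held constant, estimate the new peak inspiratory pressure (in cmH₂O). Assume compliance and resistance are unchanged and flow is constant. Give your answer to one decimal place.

25.8

Flow: 59 L/min ÷ 60 = 0.9833 L/s.
New flow: 42 L/min ÷ 60 = 0.7 L/s.
PIP = Vt/C + R·V̇ + PEEP (constant-flow equation of motion).
Only the resistive term changes: ΔPIP = R × ΔV̇ = 7.5 × (0.7 − 0.9833) = 7.5 × -0.2833 = -2.125 cmH2O.
Original PIP = 430/37.1 + 7.5×0.9833 + 9 = 27.965 cmH2O; new PIP = 27.965 + (-2.125) = 25.84 cmH2O.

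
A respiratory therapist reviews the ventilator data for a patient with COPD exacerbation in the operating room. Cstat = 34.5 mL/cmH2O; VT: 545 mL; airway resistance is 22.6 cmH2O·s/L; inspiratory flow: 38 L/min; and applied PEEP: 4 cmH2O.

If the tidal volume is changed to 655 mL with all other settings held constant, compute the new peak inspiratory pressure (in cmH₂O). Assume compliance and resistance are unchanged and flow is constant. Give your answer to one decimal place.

Flow: 38 L/min ÷ 60 = 0.6333 L/s.
PIP = Vt/C + R·V̇ + PEEP (constant-flow equation of motion).
Only the elastic term changes: ΔPIP = ΔVt / C = (655 − 545) / 34.5 = 3.188 cmH2O.
Original PIP = 545/34.5 + 22.6×0.6333 + 4 = 34.11 cmH2O; new PIP = 34.11 + (3.188) = 37.298 cmH2O.

37.3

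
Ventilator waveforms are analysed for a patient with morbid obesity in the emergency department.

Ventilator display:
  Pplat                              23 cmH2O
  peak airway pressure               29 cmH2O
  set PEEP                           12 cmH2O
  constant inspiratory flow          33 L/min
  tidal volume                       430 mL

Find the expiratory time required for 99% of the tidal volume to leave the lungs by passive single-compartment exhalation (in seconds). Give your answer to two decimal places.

1.96

Flow: 33 L/min ÷ 60 = 0.55 L/s.
R = (PIP − Pplat)/V̇ = (29 − 23) / 0.55 = 6.0/0.55 = 10.909 cmH2O·s/L.
C = Vt/(Pplat − PEEP) = 430.0 / (23 − 12) = 430.0/11.0 = 39.091 mL/cmH2O.
τ = R × C = 10.909 × 0.03909 L/cmH2O = 0.4264 s.
t = −τ·ln(1 − 0.99) = −0.4264·ln(0.01) = 1.964 s.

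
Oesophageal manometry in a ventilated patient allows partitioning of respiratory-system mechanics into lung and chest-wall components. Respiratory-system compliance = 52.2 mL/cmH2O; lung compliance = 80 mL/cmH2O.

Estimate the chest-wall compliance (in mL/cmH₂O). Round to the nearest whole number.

1/Ccw = 1/Crs − 1/CL.
1/Ccw = 1/52.2 − 1/80 = 0.006657.
Ccw = 150.22 mL/cmH2O.

150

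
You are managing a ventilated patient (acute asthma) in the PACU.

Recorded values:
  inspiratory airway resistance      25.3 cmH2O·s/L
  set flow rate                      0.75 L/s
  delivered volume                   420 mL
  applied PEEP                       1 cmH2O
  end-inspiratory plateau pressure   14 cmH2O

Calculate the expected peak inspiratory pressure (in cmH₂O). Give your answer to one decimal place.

33.0

PIP = Pplat + Raw × flow = 14 + 25.3 × 0.75 = 14 + 18.975 = 32.975 cmH2O.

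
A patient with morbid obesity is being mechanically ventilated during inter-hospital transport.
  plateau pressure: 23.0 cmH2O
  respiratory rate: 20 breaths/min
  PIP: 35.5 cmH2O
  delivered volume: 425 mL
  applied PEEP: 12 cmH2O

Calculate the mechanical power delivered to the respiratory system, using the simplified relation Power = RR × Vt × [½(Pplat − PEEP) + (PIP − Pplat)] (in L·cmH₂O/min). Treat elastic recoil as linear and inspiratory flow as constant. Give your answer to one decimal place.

153.0

Per-breath work = Vt × [½(Pplat−PEEP) + (PIP−Pplat)] = 0.425 × [0.5×11.0 + 12.5] = 0.425 × 18.0 = 7.65 L·cmH2O.
Power = 20 × 7.65 = 153.0 L·cmH2O/min.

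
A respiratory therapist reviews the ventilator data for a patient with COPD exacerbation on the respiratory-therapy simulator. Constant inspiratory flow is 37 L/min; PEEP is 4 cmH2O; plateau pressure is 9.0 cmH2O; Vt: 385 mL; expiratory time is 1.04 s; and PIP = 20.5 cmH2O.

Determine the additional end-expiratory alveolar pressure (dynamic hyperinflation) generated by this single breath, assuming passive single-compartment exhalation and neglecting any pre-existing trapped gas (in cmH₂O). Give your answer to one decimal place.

Flow: 37 L/min ÷ 60 = 0.6167 L/s.
R = (PIP − Pplat)/V̇ = (20.5 − 9.0) / 0.6167 = 11.5/0.6167 = 18.648 cmH2O·s/L.
C = Vt/(Pplat − PEEP) = 385.0 / (9.0 − 4) = 385.0/5.0 = 77.0 mL/cmH2O.
τ = R × C = 18.648 × 0.077 L/cmH2O = 1.436 s.
Fraction remaining = e^(−Te/τ) = e^(−1.04/1.436) = 0.4847; trapped volume = 385.0 × 0.4847 = 186.61 mL.
Additional alveolar pressure from trapping ≈ V_trapped / C = 186.61 / 77.0 = 2.424 cmH2O.

2.4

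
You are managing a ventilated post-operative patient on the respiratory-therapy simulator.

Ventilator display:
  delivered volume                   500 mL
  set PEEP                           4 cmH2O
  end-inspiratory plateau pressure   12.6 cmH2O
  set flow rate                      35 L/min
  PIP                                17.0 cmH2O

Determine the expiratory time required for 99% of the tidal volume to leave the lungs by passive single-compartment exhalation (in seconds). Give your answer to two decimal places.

2.02

Flow: 35 L/min ÷ 60 = 0.5833 L/s.
R = (PIP − Pplat)/V̇ = (17.0 − 12.6) / 0.5833 = 4.4/0.5833 = 7.543 cmH2O·s/L.
C = Vt/(Pplat − PEEP) = 500.0 / (12.6 − 4) = 500.0/8.6 = 58.14 mL/cmH2O.
τ = R × C = 7.543 × 0.05814 L/cmH2O = 0.4386 s.
t = −τ·ln(1 − 0.99) = −0.4386·ln(0.01) = 2.02 s.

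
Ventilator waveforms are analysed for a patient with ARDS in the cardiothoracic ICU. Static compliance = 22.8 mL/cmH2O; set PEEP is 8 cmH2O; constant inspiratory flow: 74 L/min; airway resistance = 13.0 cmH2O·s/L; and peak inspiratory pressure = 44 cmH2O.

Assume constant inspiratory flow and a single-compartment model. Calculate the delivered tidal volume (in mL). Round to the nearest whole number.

455

Flow: 74 L/min ÷ 60 = 1.2333 L/s.
Equation of motion (constant flow): PIP = Vt/C + R·V̇ + PEEP.
Vt/C = PIP − R·V̇ − PEEP = 44 − 16.033 − 8 = 19.967 cmH2O.
Vt = C × 19.967 = 22.8 × 19.967 = 455.25 mL.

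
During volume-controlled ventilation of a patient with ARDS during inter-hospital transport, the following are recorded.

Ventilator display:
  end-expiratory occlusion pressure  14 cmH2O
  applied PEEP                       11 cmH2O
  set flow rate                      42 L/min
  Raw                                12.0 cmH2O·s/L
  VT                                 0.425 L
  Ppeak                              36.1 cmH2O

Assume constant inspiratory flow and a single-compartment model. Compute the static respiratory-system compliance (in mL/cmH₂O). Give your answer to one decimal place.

Flow: 42 L/min ÷ 60 = 0.7 L/s.
Total PEEP = 14 cmH2O (set 11 + intrinsic 3); this is the baseline alveolar pressure.
Equation of motion (constant flow): PIP = Vt/C + R·V̇ + PEEP.
Vt/C = PIP − R·V̇ − PEEP = 36.1 − 12.0×0.7 − 14 = 36.1 − 8.4 − 14 = 13.7 cmH2O.
C = Vt / 13.7 = 425 / 13.7 = 31.022 mL/cmH2O.

31.0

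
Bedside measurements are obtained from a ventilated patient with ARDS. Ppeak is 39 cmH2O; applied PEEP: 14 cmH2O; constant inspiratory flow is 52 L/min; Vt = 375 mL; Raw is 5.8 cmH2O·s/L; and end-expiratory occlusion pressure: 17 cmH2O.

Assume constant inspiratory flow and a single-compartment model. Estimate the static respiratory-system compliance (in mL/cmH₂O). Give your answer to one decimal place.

Flow: 52 L/min ÷ 60 = 0.8667 L/s.
Total PEEP = 17 cmH2O (set 14 + intrinsic 3); this is the baseline alveolar pressure.
Equation of motion (constant flow): PIP = Vt/C + R·V̇ + PEEP.
Vt/C = PIP − R·V̇ − PEEP = 39 − 5.8×0.8667 − 17 = 39 − 5.027 − 17 = 16.973 cmH2O.
C = Vt / 16.973 = 375 / 16.973 = 22.094 mL/cmH2O.

22.1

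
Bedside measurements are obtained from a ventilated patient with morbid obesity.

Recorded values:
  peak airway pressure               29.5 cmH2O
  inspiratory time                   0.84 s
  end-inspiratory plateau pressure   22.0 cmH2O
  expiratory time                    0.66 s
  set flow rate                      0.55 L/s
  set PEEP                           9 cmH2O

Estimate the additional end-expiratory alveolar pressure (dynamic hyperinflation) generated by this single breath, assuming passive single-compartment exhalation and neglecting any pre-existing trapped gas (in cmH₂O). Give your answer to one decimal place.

3.3

Vt = flow × Ti = 0.55 L/s × 0.84 s × 1000 mL/L = 462.0 mL.
R = (PIP − Pplat)/V̇ = (29.5 − 22.0) / 0.55 = 7.5/0.55 = 13.636 cmH2O·s/L.
C = Vt/(Pplat − PEEP) = 462.0 / (22.0 − 9) = 462.0/13.0 = 35.538 mL/cmH2O.
τ = R × C = 13.636 × 0.03554 L/cmH2O = 0.4846 s.
Fraction remaining = e^(−Te/τ) = e^(−0.66/0.4846) = 0.2562; trapped volume = 462.0 × 0.2562 = 118.36 mL.
Additional alveolar pressure from trapping ≈ V_trapped / C = 118.36 / 35.538 = 3.331 cmH2O.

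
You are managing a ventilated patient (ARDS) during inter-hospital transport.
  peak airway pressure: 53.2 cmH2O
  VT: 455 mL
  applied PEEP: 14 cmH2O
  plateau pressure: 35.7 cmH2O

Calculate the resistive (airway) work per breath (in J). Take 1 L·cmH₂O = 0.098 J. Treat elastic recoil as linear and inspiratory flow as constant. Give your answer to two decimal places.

0.78

With constant inspiratory flow the resistive pressure is constant at PIP − Pplat = 53.2 − 35.7 = 17.5 cmH2O, so resistive work = 17.5 × 0.455 = 7.963 L·cmH2O.
× 0.098 J/(L·cmH2O) → 0.7804 J.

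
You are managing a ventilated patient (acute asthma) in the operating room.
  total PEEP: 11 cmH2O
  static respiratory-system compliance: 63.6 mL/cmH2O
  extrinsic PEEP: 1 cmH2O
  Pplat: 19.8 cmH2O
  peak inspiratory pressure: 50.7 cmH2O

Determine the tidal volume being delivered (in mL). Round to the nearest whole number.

End-expiratory occlusion gives total PEEP = 11 cmH2O (intrinsic PEEP = 11 − 1 = 10). Use total PEEP for the elastic gradient.
Vt = Cstat × (Pplat − PEEPtotal) = 63.6 × (19.8 − 11) = 63.6 × 8.8 = 559.68 mL.

560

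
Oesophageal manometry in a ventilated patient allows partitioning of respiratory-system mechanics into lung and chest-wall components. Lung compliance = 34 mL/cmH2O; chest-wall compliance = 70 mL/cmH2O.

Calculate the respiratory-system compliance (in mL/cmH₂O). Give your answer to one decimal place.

Lung and chest wall are elastances in series: 1/Crs = 1/CL + 1/Ccw.
1/Crs = 1/34 + 1/70 = 0.0437.
Crs = 22.883 mL/cmH2O.

22.9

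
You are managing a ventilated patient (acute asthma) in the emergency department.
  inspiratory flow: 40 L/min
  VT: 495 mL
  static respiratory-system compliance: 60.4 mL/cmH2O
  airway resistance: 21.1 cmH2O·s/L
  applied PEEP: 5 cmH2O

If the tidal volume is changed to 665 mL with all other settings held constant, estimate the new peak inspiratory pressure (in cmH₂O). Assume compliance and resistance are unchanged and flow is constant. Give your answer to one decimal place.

30.1

Flow: 40 L/min ÷ 60 = 0.6667 L/s.
PIP = Vt/C + R·V̇ + PEEP (constant-flow equation of motion).
Only the elastic term changes: ΔPIP = ΔVt / C = (665 − 495) / 60.4 = 2.815 cmH2O.
Original PIP = 495/60.4 + 21.1×0.6667 + 5 = 27.263 cmH2O; new PIP = 27.263 + (2.815) = 30.078 cmH2O.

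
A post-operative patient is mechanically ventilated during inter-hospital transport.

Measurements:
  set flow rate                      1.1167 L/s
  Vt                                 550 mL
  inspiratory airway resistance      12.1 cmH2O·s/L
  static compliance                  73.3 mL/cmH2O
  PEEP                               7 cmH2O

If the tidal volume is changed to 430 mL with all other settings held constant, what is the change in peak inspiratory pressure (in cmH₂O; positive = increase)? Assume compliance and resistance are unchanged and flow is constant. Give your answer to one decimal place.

PIP = Vt/C + R·V̇ + PEEP (constant-flow equation of motion).
Only the elastic term changes: ΔPIP = ΔVt / C = (430 − 550) / 73.3 = -1.637 cmH2O.

-1.6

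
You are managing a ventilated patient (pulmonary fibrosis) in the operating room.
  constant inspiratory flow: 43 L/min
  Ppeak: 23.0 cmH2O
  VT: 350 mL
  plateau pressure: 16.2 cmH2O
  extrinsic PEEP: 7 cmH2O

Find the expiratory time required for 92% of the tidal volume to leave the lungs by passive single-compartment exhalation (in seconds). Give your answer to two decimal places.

0.91

Flow: 43 L/min ÷ 60 = 0.7167 L/s.
R = (PIP − Pplat)/V̇ = (23.0 − 16.2) / 0.7167 = 6.8/0.7167 = 9.488 cmH2O·s/L.
C = Vt/(Pplat − PEEP) = 350.0 / (16.2 − 7) = 350.0/9.2 = 38.043 mL/cmH2O.
τ = R × C = 9.488 × 0.03804 L/cmH2O = 0.3609 s.
t = −τ·ln(1 − 0.92) = −0.3609·ln(0.08) = 0.9115 s.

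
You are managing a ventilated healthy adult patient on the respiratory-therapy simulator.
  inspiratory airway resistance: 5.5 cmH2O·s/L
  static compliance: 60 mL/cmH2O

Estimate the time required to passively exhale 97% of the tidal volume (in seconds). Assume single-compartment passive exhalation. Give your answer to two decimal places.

1.16

τ = R × C = 5.5 × 60 mL/cmH2O = 5.5 × 0.060 L/cmH2O = 0.33 s.
Exhaled fraction f = 1 − e^(−t/τ) → t = −τ·ln(1 − f) = −0.33·ln(0.03) = 1.157 s.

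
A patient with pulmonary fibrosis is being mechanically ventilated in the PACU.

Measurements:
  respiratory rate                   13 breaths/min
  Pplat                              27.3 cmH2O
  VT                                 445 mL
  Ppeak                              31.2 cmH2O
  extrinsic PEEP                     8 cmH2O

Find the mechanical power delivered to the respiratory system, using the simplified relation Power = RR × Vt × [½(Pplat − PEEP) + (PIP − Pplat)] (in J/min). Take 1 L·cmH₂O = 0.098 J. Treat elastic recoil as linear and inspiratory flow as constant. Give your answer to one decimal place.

Per-breath work = Vt × [½(Pplat−PEEP) + (PIP−Pplat)] = 0.445 × [0.5×19.3 + 3.9] = 0.445 × 13.55 = 6.03 L·cmH2O.
Power = 13 × 6.03 = 78.39 L·cmH2O/min.
× 0.098 J/(L·cmH2O) → 7.682 J/min.

7.7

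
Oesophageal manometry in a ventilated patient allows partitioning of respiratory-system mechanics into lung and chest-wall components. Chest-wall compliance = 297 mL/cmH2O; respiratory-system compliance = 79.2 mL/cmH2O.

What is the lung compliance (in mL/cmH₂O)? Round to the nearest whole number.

108

1/CL = 1/Crs − 1/Ccw.
1/CL = 1/79.2 − 1/297 = 0.009259.
CL = 108.0 mL/cmH2O.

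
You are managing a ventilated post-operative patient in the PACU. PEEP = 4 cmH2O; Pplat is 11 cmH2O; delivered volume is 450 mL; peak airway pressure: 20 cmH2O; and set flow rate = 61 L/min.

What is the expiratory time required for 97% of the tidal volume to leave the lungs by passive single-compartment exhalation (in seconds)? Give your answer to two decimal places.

Flow: 61 L/min ÷ 60 = 1.0167 L/s.
R = (PIP − Pplat)/V̇ = (20 − 11) / 1.0167 = 9.0/1.0167 = 8.852 cmH2O·s/L.
C = Vt/(Pplat − PEEP) = 450.0 / (11 − 4) = 450.0/7.0 = 64.286 mL/cmH2O.
τ = R × C = 8.852 × 0.06429 L/cmH2O = 0.5691 s.
t = −τ·ln(1 − 0.97) = −0.5691·ln(0.03) = 1.996 s.

2.00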